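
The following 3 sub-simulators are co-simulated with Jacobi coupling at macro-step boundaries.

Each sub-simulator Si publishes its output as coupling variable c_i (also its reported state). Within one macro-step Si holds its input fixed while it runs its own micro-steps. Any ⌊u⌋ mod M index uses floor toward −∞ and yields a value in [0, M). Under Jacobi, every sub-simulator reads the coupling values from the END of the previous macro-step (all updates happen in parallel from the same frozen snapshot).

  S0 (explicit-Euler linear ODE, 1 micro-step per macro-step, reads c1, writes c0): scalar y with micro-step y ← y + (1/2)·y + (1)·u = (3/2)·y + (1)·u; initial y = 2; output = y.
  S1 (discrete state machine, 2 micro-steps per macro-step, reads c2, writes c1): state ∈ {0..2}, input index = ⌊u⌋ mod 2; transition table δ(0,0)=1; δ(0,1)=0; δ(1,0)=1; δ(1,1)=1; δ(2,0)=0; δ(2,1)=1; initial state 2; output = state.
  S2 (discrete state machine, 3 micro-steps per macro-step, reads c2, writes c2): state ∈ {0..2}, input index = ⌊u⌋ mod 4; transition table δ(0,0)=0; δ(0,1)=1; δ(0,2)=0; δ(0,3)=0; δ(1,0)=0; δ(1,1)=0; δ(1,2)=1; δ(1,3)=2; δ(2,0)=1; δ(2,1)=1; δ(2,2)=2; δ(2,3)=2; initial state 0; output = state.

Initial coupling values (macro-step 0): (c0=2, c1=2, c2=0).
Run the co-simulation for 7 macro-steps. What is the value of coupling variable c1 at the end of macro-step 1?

c1 at macro-step 1 = 1

macro 1: S0 reads c1=2 → after 1×micro: 5; S1 reads c2=0 → after 2×micro: 1; S2 reads c2=0 → after 3×micro: 0 ⇒ (c0=5, c1=1, c2=0)
macro 2: S0 reads c1=1 → after 1×micro: 17/2; S1 reads c2=0 → after 2×micro: 1; S2 reads c2=0 → after 3×micro: 0 ⇒ (c0=17/2, c1=1, c2=0)
macro 3: S0 reads c1=1 → after 1×micro: 55/4; S1 reads c2=0 → after 2×micro: 1; S2 reads c2=0 → after 3×micro: 0 ⇒ (c0=55/4, c1=1, c2=0)
macro 4: S0 reads c1=1 → after 1×micro: 173/8; S1 reads c2=0 → after 2×micro: 1; S2 reads c2=0 → after 3×micro: 0 ⇒ (c0=173/8, c1=1, c2=0)
macro 5: S0 reads c1=1 → after 1×micro: 535/16; S1 reads c2=0 → after 2×micro: 1; S2 reads c2=0 → after 3×micro: 0 ⇒ (c0=535/16, c1=1, c2=0)
macro 6: S0 reads c1=1 → after 1×micro: 1637/32; S1 reads c2=0 → after 2×micro: 1; S2 reads c2=0 → after 3×micro: 0 ⇒ (c0=1637/32, c1=1, c2=0)
macro 7: S0 reads c1=1 → after 1×micro: 4975/64; S1 reads c2=0 → after 2×micro: 1; S2 reads c2=0 → after 3×micro: 0 ⇒ (c0=4975/64, c1=1, c2=0)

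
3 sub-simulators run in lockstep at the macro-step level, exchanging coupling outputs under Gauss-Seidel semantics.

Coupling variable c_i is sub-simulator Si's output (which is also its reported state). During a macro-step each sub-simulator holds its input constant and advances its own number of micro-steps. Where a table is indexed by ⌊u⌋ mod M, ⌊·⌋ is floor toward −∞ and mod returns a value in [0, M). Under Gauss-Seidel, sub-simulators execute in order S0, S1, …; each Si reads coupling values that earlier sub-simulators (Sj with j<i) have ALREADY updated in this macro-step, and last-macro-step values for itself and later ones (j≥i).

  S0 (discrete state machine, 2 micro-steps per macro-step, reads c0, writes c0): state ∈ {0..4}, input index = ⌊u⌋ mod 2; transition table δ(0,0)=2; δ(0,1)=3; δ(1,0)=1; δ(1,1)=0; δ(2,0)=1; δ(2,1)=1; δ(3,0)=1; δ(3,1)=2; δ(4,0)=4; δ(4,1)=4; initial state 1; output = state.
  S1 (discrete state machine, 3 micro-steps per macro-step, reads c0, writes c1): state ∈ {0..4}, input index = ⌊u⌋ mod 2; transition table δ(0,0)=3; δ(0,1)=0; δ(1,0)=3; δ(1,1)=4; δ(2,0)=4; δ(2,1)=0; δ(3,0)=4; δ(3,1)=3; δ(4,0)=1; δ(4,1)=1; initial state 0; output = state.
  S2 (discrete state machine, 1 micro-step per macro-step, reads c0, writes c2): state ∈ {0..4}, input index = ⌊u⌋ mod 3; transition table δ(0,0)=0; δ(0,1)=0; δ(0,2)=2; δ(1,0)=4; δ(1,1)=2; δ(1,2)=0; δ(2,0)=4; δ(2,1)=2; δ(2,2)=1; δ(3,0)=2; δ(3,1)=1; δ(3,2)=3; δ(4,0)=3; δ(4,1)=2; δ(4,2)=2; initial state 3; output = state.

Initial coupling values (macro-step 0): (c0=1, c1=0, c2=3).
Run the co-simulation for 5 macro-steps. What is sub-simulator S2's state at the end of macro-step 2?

macro 1: S0 reads c0=1 → after 2×micro: 3; S1 reads c0=3 → after 3×micro: 0; S2 reads c0=3 → after 1×micro: 2 ⇒ (c0=3, c1=0, c2=2)
macro 2: S0 reads c0=3 → after 2×micro: 1; S1 reads c0=1 → after 3×micro: 0; S2 reads c0=1 → after 1×micro: 2 ⇒ (c0=1, c1=0, c2=2)
macro 3: S0 reads c0=1 → after 2×micro: 3; S1 reads c0=3 → after 3×micro: 0; S2 reads c0=3 → after 1×micro: 4 ⇒ (c0=3, c1=0, c2=4)
macro 4: S0 reads c0=3 → after 2×micro: 1; S1 reads c0=1 → after 3×micro: 0; S2 reads c0=1 → after 1×micro: 2 ⇒ (c0=1, c1=0, c2=2)
macro 5: S0 reads c0=1 → after 2×micro: 3; S1 reads c0=3 → after 3×micro: 0; S2 reads c0=3 → after 1×micro: 4 ⇒ (c0=3, c1=0, c2=4)

S2 state at macro-step 2 = 2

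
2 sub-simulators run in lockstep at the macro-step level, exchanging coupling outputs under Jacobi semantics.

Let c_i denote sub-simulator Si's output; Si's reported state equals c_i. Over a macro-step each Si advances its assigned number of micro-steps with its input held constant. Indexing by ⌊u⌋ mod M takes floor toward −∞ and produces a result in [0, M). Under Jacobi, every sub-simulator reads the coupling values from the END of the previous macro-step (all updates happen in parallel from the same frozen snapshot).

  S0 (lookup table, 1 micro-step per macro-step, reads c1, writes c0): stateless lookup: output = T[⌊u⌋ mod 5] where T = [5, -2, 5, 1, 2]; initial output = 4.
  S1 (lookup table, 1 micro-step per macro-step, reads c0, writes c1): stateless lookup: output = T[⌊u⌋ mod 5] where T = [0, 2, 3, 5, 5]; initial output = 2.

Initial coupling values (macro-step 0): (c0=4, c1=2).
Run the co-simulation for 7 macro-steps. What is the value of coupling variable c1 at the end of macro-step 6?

c1 at macro-step 6 = 0

macro 1: S0 reads c1=2 → after 1×micro: 5; S1 reads c0=4 → after 1×micro: 5 ⇒ (c0=5, c1=5)
macro 2: S0 reads c1=5 → after 1×micro: 5; S1 reads c0=5 → after 1×micro: 0 ⇒ (c0=5, c1=0)
macro 3: S0 reads c1=0 → after 1×micro: 5; S1 reads c0=5 → after 1×micro: 0 ⇒ (c0=5, c1=0)
macro 4: S0 reads c1=0 → after 1×micro: 5; S1 reads c0=5 → after 1×micro: 0 ⇒ (c0=5, c1=0)
macro 5: S0 reads c1=0 → after 1×micro: 5; S1 reads c0=5 → after 1×micro: 0 ⇒ (c0=5, c1=0)
macro 6: S0 reads c1=0 → after 1×micro: 5; S1 reads c0=5 → after 1×micro: 0 ⇒ (c0=5, c1=0)
macro 7: S0 reads c1=0 → after 1×micro: 5; S1 reads c0=5 → after 1×micro: 0 ⇒ (c0=5, c1=0)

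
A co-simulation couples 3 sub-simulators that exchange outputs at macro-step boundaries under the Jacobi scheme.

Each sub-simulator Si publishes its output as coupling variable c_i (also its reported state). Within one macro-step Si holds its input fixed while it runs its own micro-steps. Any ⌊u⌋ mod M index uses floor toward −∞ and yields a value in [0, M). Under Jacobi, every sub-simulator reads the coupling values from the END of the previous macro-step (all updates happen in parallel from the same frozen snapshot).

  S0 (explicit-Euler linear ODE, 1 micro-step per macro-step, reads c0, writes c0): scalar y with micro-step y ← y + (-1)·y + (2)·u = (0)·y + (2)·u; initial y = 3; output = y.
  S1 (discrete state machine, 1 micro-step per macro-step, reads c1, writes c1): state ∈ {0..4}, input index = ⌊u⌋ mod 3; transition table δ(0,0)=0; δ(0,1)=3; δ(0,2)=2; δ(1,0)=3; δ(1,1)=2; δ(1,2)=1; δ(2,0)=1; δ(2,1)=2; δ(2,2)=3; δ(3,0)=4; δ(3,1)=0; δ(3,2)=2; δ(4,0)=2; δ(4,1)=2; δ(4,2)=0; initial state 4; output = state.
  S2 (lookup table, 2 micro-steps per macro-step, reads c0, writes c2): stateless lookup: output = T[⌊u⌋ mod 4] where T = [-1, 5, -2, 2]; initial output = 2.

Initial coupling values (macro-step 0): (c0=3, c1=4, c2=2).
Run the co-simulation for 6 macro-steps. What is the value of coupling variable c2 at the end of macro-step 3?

macro 1: S0 reads c0=3 → after 1×micro: 6; S1 reads c1=4 → after 1×micro: 2; S2 reads c0=3 → after 2×micro: 2 ⇒ (c0=6, c1=2, c2=2)
macro 2: S0 reads c0=6 → after 1×micro: 12; S1 reads c1=2 → after 1×micro: 3; S2 reads c0=6 → after 2×micro: -2 ⇒ (c0=12, c1=3, c2=-2)
macro 3: S0 reads c0=12 → after 1×micro: 24; S1 reads c1=3 → after 1×micro: 4; S2 reads c0=12 → after 2×micro: -1 ⇒ (c0=24, c1=4, c2=-1)
macro 4: S0 reads c0=24 → after 1×micro: 48; S1 reads c1=4 → after 1×micro: 2; S2 reads c0=24 → after 2×micro: -1 ⇒ (c0=48, c1=2, c2=-1)
macro 5: S0 reads c0=48 → after 1×micro: 96; S1 reads c1=2 → after 1×micro: 3; S2 reads c0=48 → after 2×micro: -1 ⇒ (c0=96, c1=3, c2=-1)
macro 6: S0 reads c0=96 → after 1×micro: 192; S1 reads c1=3 → after 1×micro: 4; S2 reads c0=96 → after 2×micro: -1 ⇒ (c0=192, c1=4, c2=-1)

c2 at macro-step 3 = -1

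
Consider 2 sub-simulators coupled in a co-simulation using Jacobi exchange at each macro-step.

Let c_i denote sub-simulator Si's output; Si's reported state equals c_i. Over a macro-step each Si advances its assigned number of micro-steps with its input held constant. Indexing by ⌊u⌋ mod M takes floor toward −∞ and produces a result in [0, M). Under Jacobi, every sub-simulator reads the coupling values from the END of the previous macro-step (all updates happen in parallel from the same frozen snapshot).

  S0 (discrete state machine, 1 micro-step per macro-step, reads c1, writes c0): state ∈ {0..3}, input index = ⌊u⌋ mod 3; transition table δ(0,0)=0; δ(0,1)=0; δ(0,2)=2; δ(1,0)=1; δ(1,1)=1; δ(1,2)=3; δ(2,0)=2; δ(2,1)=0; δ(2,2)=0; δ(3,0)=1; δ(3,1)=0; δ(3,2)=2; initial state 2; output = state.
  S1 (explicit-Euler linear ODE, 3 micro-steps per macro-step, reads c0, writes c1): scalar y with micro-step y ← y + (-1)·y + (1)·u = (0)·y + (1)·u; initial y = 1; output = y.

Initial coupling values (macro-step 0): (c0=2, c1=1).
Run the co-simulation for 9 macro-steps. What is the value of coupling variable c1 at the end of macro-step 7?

macro 1: S0 reads c1=1 → after 1×micro: 0; S1 reads c0=2 → after 3×micro: 2 ⇒ (c0=0, c1=2)
macro 2: S0 reads c1=2 → after 1×micro: 2; S1 reads c0=0 → after 3×micro: 0 ⇒ (c0=2, c1=0)
macro 3: S0 reads c1=0 → after 1×micro: 2; S1 reads c0=2 → after 3×micro: 2 ⇒ (c0=2, c1=2)
macro 4: S0 reads c1=2 → after 1×micro: 0; S1 reads c0=2 → after 3×micro: 2 ⇒ (c0=0, c1=2)
macro 5: S0 reads c1=2 → after 1×micro: 2; S1 reads c0=0 → after 3×micro: 0 ⇒ (c0=2, c1=0)
macro 6: S0 reads c1=0 → after 1×micro: 2; S1 reads c0=2 → after 3×micro: 2 ⇒ (c0=2, c1=2)
macro 7: S0 reads c1=2 → after 1×micro: 0; S1 reads c0=2 → after 3×micro: 2 ⇒ (c0=0, c1=2)
macro 8: S0 reads c1=2 → after 1×micro: 2; S1 reads c0=0 → after 3×micro: 0 ⇒ (c0=2, c1=0)
macro 9: S0 reads c1=0 → after 1×micro: 2; S1 reads c0=2 → after 3×micro: 2 ⇒ (c0=2, c1=2)

c1 at macro-step 7 = 2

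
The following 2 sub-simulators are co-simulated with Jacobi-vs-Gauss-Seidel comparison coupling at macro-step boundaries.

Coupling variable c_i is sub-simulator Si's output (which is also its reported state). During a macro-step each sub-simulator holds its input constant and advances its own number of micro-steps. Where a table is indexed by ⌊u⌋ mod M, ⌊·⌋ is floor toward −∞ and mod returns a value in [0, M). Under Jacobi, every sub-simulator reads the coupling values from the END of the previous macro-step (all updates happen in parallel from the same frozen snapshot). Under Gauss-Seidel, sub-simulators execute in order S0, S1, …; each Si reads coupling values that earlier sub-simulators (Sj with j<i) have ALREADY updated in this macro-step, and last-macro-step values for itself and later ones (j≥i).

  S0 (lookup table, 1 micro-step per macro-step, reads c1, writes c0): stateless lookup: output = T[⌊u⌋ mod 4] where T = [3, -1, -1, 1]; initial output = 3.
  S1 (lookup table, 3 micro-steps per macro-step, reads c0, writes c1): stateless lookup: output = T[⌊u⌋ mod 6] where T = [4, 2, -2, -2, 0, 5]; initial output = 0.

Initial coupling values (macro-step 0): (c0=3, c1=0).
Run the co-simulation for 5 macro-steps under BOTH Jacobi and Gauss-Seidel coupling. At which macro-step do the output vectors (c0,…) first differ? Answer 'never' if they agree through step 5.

first divergence at macro-step: 2

[Jacobi] macro 1: S0 reads c1=0 → after 1×micro: 3; S1 reads c0=3 → after 3×micro: -2 ⇒ (c0=3, c1=-2)
[Jacobi] macro 2: S0 reads c1=-2 → after 1×micro: -1; S1 reads c0=3 → after 3×micro: -2 ⇒ (c0=-1, c1=-2)
[Jacobi] macro 3: S0 reads c1=-2 → after 1×micro: -1; S1 reads c0=-1 → after 3×micro: 5 ⇒ (c0=-1, c1=5)
[Jacobi] macro 4: S0 reads c1=5 → after 1×micro: -1; S1 reads c0=-1 → after 3×micro: 5 ⇒ (c0=-1, c1=5)
[Jacobi] macro 5: S0 reads c1=5 → after 1×micro: -1; S1 reads c0=-1 → after 3×micro: 5 ⇒ (c0=-1, c1=5)
[Gauss-Seidel] macro 1: S0 reads c1=0 → after 1×micro: 3; S1 reads c0=3 → after 3×micro: -2 ⇒ (c0=3, c1=-2)
[Gauss-Seidel] macro 2: S0 reads c1=-2 → after 1×micro: -1; S1 reads c0=-1 → after 3×micro: 5 ⇒ (c0=-1, c1=5)
[Gauss-Seidel] macro 3: S0 reads c1=5 → after 1×micro: -1; S1 reads c0=-1 → after 3×micro: 5 ⇒ (c0=-1, c1=5)
[Gauss-Seidel] macro 4: S0 reads c1=5 → after 1×micro: -1; S1 reads c0=-1 → after 3×micro: 5 ⇒ (c0=-1, c1=5)
[Gauss-Seidel] macro 5: S0 reads c1=5 → after 1×micro: -1; S1 reads c0=-1 → after 3×micro: 5 ⇒ (c0=-1, c1=5)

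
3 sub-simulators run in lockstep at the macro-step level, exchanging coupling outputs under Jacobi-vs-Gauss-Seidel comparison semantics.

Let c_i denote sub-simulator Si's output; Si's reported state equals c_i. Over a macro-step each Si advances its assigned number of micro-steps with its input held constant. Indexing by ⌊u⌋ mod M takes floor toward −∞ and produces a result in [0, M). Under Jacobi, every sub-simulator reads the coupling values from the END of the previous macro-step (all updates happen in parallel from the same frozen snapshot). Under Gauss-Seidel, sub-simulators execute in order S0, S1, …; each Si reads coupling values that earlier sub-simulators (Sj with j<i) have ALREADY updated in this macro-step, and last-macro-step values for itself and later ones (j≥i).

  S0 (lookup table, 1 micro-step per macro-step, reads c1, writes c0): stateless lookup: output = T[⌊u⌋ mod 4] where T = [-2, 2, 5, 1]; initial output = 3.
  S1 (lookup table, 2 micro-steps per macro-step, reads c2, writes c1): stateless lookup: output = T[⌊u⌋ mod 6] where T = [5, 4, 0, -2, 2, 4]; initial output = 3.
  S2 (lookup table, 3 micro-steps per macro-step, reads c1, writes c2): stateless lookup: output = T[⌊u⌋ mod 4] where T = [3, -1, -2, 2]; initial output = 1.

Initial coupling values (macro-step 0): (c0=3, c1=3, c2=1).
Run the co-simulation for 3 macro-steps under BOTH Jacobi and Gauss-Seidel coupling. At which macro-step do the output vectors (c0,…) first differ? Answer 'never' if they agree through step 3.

[Jacobi] macro 1: S0 reads c1=3 → after 1×micro: 1; S1 reads c2=1 → after 2×micro: 4; S2 reads c1=3 → after 3×micro: 2 ⇒ (c0=1, c1=4, c2=2)
[Jacobi] macro 2: S0 reads c1=4 → after 1×micro: -2; S1 reads c2=2 → after 2×micro: 0; S2 reads c1=4 → after 3×micro: 3 ⇒ (c0=-2, c1=0, c2=3)
[Jacobi] macro 3: S0 reads c1=0 → after 1×micro: -2; S1 reads c2=3 → after 2×micro: -2; S2 reads c1=0 → after 3×micro: 3 ⇒ (c0=-2, c1=-2, c2=3)
[Gauss-Seidel] macro 1: S0 reads c1=3 → after 1×micro: 1; S1 reads c2=1 → after 2×micro: 4; S2 reads c1=4 → after 3×micro: 3 ⇒ (c0=1, c1=4, c2=3)
[Gauss-Seidel] macro 2: S0 reads c1=4 → after 1×micro: -2; S1 reads c2=3 → after 2×micro: -2; S2 reads c1=-2 → after 3×micro: -2 ⇒ (c0=-2, c1=-2, c2=-2)
[Gauss-Seidel] macro 3: S0 reads c1=-2 → after 1×micro: 5; S1 reads c2=-2 → after 2×micro: 2; S2 reads c1=2 → after 3×micro: -2 ⇒ (c0=5, c1=2, c2=-2)

first divergence at macro-step: 1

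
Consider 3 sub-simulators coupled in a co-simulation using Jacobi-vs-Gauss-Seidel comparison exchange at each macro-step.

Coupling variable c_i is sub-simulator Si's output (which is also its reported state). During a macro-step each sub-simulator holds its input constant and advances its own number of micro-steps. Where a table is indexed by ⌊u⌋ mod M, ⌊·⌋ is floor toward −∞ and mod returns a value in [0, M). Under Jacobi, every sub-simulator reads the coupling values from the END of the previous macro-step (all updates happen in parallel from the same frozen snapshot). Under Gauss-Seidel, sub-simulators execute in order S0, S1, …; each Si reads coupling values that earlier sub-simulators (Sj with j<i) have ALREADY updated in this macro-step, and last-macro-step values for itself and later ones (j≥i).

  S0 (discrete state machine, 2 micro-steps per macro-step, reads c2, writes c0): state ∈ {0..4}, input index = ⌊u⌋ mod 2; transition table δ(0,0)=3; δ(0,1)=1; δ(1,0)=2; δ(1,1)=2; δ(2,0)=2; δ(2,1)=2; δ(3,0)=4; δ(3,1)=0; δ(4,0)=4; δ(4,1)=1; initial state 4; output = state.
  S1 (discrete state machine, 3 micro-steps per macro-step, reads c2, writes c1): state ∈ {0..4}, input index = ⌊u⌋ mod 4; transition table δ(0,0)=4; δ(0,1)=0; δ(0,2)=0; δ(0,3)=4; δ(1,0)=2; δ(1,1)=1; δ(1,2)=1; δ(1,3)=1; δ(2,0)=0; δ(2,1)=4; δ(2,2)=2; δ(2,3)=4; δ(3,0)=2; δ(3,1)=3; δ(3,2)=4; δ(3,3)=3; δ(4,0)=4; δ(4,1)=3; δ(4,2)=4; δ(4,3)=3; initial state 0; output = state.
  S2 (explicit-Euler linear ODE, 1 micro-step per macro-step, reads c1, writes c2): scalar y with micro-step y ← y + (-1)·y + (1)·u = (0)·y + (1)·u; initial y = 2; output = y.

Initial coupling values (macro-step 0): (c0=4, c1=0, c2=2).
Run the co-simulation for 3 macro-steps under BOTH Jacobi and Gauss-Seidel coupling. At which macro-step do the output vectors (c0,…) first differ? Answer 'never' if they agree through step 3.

[Jacobi] macro 1: S0 reads c2=2 → after 2×micro: 4; S1 reads c2=2 → after 3×micro: 0; S2 reads c1=0 → after 1×micro: 0 ⇒ (c0=4, c1=0, c2=0)
[Jacobi] macro 2: S0 reads c2=0 → after 2×micro: 4; S1 reads c2=0 → after 3×micro: 4; S2 reads c1=0 → after 1×micro: 0 ⇒ (c0=4, c1=4, c2=0)
[Jacobi] macro 3: S0 reads c2=0 → after 2×micro: 4; S1 reads c2=0 → after 3×micro: 4; S2 reads c1=4 → after 1×micro: 4 ⇒ (c0=4, c1=4, c2=4)
[Gauss-Seidel] macro 1: S0 reads c2=2 → after 2×micro: 4; S1 reads c2=2 → after 3×micro: 0; S2 reads c1=0 → after 1×micro: 0 ⇒ (c0=4, c1=0, c2=0)
[Gauss-Seidel] macro 2: S0 reads c2=0 → after 2×micro: 4; S1 reads c2=0 → after 3×micro: 4; S2 reads c1=4 → after 1×micro: 4 ⇒ (c0=4, c1=4, c2=4)
[Gauss-Seidel] macro 3: S0 reads c2=4 → after 2×micro: 4; S1 reads c2=4 → after 3×micro: 4; S2 reads c1=4 → after 1×micro: 4 ⇒ (c0=4, c1=4, c2=4)

first divergence at macro-step: 2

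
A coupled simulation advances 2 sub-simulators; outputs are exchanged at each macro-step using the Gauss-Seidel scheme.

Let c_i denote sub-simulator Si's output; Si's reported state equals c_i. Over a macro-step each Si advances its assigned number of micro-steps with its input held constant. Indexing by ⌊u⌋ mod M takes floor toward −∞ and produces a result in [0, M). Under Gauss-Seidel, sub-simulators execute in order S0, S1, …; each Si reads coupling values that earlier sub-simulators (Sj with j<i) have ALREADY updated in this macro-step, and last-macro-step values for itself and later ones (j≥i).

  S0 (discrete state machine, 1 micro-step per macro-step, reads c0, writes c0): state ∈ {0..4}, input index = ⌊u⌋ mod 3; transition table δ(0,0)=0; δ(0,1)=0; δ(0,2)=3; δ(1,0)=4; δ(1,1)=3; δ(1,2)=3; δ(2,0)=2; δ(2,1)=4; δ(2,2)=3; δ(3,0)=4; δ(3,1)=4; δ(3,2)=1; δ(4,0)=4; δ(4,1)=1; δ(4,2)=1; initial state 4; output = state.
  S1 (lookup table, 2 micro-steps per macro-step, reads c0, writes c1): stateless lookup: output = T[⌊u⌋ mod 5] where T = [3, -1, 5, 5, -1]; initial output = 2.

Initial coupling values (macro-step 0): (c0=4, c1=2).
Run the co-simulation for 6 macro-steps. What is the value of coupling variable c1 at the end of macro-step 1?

macro 1: S0 reads c0=4 → after 1×micro: 1; S1 reads c0=1 → after 2×micro: -1 ⇒ (c0=1, c1=-1)
macro 2: S0 reads c0=1 → after 1×micro: 3; S1 reads c0=3 → after 2×micro: 5 ⇒ (c0=3, c1=5)
macro 3: S0 reads c0=3 → after 1×micro: 4; S1 reads c0=4 → after 2×micro: -1 ⇒ (c0=4, c1=-1)
macro 4: S0 reads c0=4 → after 1×micro: 1; S1 reads c0=1 → after 2×micro: -1 ⇒ (c0=1, c1=-1)
macro 5: S0 reads c0=1 → after 1×micro: 3; S1 reads c0=3 → after 2×micro: 5 ⇒ (c0=3, c1=5)
macro 6: S0 reads c0=3 → after 1×micro: 4; S1 reads c0=4 → after 2×micro: -1 ⇒ (c0=4, c1=-1)

c1 at macro-step 1 = -1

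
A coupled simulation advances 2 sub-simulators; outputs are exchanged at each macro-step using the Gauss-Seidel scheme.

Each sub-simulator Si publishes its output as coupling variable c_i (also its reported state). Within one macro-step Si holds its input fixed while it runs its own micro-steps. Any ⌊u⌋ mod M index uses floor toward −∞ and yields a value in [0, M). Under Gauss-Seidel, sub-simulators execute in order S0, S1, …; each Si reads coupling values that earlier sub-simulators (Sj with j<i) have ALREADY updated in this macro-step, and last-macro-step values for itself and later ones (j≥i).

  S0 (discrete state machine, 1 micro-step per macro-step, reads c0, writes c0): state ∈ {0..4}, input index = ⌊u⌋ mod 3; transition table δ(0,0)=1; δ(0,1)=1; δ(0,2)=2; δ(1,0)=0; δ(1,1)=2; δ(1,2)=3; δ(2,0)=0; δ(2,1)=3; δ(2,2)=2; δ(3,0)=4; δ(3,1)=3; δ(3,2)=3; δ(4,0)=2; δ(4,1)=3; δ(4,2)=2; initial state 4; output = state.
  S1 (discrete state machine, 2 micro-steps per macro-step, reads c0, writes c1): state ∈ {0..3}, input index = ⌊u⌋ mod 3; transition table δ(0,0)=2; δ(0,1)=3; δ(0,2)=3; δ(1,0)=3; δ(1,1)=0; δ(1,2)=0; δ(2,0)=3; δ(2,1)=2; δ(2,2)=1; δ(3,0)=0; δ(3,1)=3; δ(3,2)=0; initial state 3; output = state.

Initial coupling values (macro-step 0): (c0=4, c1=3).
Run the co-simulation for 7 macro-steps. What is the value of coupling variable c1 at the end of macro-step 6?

macro 1: S0 reads c0=4 → after 1×micro: 3; S1 reads c0=3 → after 2×micro: 2 ⇒ (c0=3, c1=2)
macro 2: S0 reads c0=3 → after 1×micro: 4; S1 reads c0=4 → after 2×micro: 2 ⇒ (c0=4, c1=2)
macro 3: S0 reads c0=4 → after 1×micro: 3; S1 reads c0=3 → after 2×micro: 0 ⇒ (c0=3, c1=0)
macro 4: S0 reads c0=3 → after 1×micro: 4; S1 reads c0=4 → after 2×micro: 3 ⇒ (c0=4, c1=3)
macro 5: S0 reads c0=4 → after 1×micro: 3; S1 reads c0=3 → after 2×micro: 2 ⇒ (c0=3, c1=2)
macro 6: S0 reads c0=3 → after 1×micro: 4; S1 reads c0=4 → after 2×micro: 2 ⇒ (c0=4, c1=2)
macro 7: S0 reads c0=4 → after 1×micro: 3; S1 reads c0=3 → after 2×micro: 0 ⇒ (c0=3, c1=0)

c1 at macro-step 6 = 2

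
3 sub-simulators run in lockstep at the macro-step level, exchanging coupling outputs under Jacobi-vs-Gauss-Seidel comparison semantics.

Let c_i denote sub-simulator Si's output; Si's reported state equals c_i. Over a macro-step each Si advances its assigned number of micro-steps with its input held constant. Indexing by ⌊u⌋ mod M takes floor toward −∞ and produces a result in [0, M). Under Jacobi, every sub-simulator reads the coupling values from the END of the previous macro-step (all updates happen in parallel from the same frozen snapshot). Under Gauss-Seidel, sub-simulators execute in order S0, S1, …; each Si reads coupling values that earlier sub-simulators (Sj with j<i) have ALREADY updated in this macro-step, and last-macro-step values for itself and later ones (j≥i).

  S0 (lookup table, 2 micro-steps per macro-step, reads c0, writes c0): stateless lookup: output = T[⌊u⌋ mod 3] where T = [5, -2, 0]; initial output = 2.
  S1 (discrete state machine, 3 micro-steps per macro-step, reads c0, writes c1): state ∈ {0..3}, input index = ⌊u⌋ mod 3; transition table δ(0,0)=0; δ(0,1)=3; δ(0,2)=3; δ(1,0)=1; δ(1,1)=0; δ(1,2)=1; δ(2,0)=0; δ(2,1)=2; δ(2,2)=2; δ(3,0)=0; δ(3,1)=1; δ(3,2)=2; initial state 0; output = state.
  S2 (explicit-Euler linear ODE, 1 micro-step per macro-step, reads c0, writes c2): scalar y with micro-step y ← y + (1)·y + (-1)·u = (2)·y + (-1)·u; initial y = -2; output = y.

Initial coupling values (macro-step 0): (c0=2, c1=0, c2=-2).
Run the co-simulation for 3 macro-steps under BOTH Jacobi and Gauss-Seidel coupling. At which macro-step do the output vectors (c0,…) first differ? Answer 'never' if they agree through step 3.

first divergence at macro-step: 1

[Jacobi] macro 1: S0 reads c0=2 → after 2×micro: 0; S1 reads c0=2 → after 3×micro: 2; S2 reads c0=2 → after 1×micro: -6 ⇒ (c0=0, c1=2, c2=-6)
[Jacobi] macro 2: S0 reads c0=0 → after 2×micro: 5; S1 reads c0=0 → after 3×micro: 0; S2 reads c0=0 → after 1×micro: -12 ⇒ (c0=5, c1=0, c2=-12)
[Jacobi] macro 3: S0 reads c0=5 → after 2×micro: 0; S1 reads c0=5 → after 3×micro: 2; S2 reads c0=5 → after 1×micro: -29 ⇒ (c0=0, c1=2, c2=-29)
[Gauss-Seidel] macro 1: S0 reads c0=2 → after 2×micro: 0; S1 reads c0=0 → after 3×micro: 0; S2 reads c0=0 → after 1×micro: -4 ⇒ (c0=0, c1=0, c2=-4)
[Gauss-Seidel] macro 2: S0 reads c0=0 → after 2×micro: 5; S1 reads c0=5 → after 3×micro: 2; S2 reads c0=5 → after 1×micro: -13 ⇒ (c0=5, c1=2, c2=-13)
[Gauss-Seidel] macro 3: S0 reads c0=5 → after 2×micro: 0; S1 reads c0=0 → after 3×micro: 0; S2 reads c0=0 → after 1×micro: -26 ⇒ (c0=0, c1=0, c2=-26)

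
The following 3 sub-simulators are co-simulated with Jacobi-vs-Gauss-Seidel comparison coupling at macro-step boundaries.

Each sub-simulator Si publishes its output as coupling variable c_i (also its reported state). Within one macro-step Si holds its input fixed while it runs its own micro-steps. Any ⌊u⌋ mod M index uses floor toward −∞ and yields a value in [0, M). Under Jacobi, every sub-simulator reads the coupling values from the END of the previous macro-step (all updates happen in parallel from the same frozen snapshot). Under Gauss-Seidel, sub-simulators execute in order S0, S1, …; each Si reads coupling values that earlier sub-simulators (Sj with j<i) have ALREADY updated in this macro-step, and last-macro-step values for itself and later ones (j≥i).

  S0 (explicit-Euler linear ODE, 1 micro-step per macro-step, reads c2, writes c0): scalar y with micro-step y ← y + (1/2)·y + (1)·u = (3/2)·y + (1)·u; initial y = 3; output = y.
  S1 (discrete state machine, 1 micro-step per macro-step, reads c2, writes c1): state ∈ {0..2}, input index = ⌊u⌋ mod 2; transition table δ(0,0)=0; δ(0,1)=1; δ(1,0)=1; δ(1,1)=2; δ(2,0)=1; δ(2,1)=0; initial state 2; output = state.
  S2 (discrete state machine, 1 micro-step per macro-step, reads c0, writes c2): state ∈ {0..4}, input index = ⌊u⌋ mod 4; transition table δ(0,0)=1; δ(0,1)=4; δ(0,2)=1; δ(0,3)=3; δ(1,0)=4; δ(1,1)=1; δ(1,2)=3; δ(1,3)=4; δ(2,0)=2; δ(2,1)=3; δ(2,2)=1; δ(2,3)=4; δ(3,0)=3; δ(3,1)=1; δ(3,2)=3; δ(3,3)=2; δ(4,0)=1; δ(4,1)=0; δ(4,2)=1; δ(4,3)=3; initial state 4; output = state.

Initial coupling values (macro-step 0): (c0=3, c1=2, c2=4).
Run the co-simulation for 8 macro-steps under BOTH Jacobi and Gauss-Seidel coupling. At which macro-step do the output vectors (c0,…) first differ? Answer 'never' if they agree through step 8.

[Jacobi] macro 1: S0 reads c2=4 → after 1×micro: 17/2; S1 reads c2=4 → after 1×micro: 1; S2 reads c0=3 → after 1×micro: 3 ⇒ (c0=17/2, c1=1, c2=3)
[Jacobi] macro 2: S0 reads c2=3 → after 1×micro: 63/4; S1 reads c2=3 → after 1×micro: 2; S2 reads c0=17/2 → after 1×micro: 3 ⇒ (c0=63/4, c1=2, c2=3)
[Jacobi] macro 3: S0 reads c2=3 → after 1×micro: 213/8; S1 reads c2=3 → after 1×micro: 0; S2 reads c0=63/4 → after 1×micro: 2 ⇒ (c0=213/8, c1=0, c2=2)
[Jacobi] macro 4: S0 reads c2=2 → after 1×micro: 671/16; S1 reads c2=2 → after 1×micro: 0; S2 reads c0=213/8 → after 1×micro: 1 ⇒ (c0=671/16, c1=0, c2=1)
[Jacobi] macro 5: S0 reads c2=1 → after 1×micro: 2045/32; S1 reads c2=1 → after 1×micro: 1; S2 reads c0=671/16 → after 1×micro: 1 ⇒ (c0=2045/32, c1=1, c2=1)
[Jacobi] macro 6: S0 reads c2=1 → after 1×micro: 6199/64; S1 reads c2=1 → after 1×micro: 2; S2 reads c0=2045/32 → after 1×micro: 4 ⇒ (c0=6199/64, c1=2, c2=4)
[Jacobi] macro 7: S0 reads c2=4 → after 1×micro: 19109/128; S1 reads c2=4 → after 1×micro: 1; S2 reads c0=6199/64 → after 1×micro: 1 ⇒ (c0=19109/128, c1=1, c2=1)
[Jacobi] macro 8: S0 reads c2=1 → after 1×micro: 57583/256; S1 reads c2=1 → after 1×micro: 2; S2 reads c0=19109/128 → after 1×micro: 1 ⇒ (c0=57583/256, c1=2, c2=1)
[Gauss-Seidel] macro 1: S0 reads c2=4 → after 1×micro: 17/2; S1 reads c2=4 → after 1×micro: 1; S2 reads c0=17/2 → after 1×micro: 1 ⇒ (c0=17/2, c1=1, c2=1)
[Gauss-Seidel] macro 2: S0 reads c2=1 → after 1×micro: 55/4; S1 reads c2=1 → after 1×micro: 2; S2 reads c0=55/4 → after 1×micro: 1 ⇒ (c0=55/4, c1=2, c2=1)
[Gauss-Seidel] macro 3: S0 reads c2=1 → after 1×micro: 173/8; S1 reads c2=1 → after 1×micro: 0; S2 reads c0=173/8 → after 1×micro: 1 ⇒ (c0=173/8, c1=0, c2=1)
[Gauss-Seidel] macro 4: S0 reads c2=1 → after 1×micro: 535/16; S1 reads c2=1 → after 1×micro: 1; S2 reads c0=535/16 → after 1×micro: 1 ⇒ (c0=535/16, c1=1, c2=1)
[Gauss-Seidel] macro 5: S0 reads c2=1 → after 1×micro: 1637/32; S1 reads c2=1 → after 1×micro: 2; S2 reads c0=1637/32 → after 1×micro: 4 ⇒ (c0=1637/32, c1=2, c2=4)
[Gauss-Seidel] macro 6: S0 reads c2=4 → after 1×micro: 5167/64; S1 reads c2=4 → after 1×micro: 1; S2 reads c0=5167/64 → after 1×micro: 1 ⇒ (c0=5167/64, c1=1, c2=1)
[Gauss-Seidel] macro 7: S0 reads c2=1 → after 1×micro: 15629/128; S1 reads c2=1 → after 1×micro: 2; S2 reads c0=15629/128 → after 1×micro: 3 ⇒ (c0=15629/128, c1=2, c2=3)
[Gauss-Seidel] macro 8: S0 reads c2=3 → after 1×micro: 47655/256; S1 reads c2=3 → after 1×micro: 0; S2 reads c0=47655/256 → after 1×micro: 3 ⇒ (c0=47655/256, c1=0, c2=3)

first divergence at macro-step: 1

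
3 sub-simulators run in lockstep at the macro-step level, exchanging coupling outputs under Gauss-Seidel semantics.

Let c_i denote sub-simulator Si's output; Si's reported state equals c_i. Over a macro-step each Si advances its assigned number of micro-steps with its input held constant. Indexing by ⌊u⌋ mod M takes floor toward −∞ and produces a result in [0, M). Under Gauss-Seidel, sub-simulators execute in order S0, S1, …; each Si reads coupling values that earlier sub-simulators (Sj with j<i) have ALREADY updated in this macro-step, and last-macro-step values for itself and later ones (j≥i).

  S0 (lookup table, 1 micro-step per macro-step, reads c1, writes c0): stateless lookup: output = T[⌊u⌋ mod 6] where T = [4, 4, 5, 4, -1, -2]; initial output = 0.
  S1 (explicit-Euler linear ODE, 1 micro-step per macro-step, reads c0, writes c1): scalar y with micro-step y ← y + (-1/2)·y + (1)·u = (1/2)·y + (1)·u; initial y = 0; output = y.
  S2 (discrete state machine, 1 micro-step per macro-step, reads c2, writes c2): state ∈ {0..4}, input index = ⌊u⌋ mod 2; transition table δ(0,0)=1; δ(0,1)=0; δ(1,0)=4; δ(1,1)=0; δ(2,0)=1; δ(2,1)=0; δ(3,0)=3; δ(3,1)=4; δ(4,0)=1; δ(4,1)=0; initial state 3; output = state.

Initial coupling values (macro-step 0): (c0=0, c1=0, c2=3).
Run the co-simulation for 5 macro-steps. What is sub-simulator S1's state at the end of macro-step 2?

S1 state at macro-step 2 = 1

macro 1: S0 reads c1=0 → after 1×micro: 4; S1 reads c0=4 → after 1×micro: 4; S2 reads c2=3 → after 1×micro: 4 ⇒ (c0=4, c1=4, c2=4)
macro 2: S0 reads c1=4 → after 1×micro: -1; S1 reads c0=-1 → after 1×micro: 1; S2 reads c2=4 → after 1×micro: 1 ⇒ (c0=-1, c1=1, c2=1)
macro 3: S0 reads c1=1 → after 1×micro: 4; S1 reads c0=4 → after 1×micro: 9/2; S2 reads c2=1 → after 1×micro: 0 ⇒ (c0=4, c1=9/2, c2=0)
macro 4: S0 reads c1=9/2 → after 1×micro: -1; S1 reads c0=-1 → after 1×micro: 5/4; S2 reads c2=0 → after 1×micro: 1 ⇒ (c0=-1, c1=5/4, c2=1)
macro 5: S0 reads c1=5/4 → after 1×micro: 4; S1 reads c0=4 → after 1×micro: 37/8; S2 reads c2=1 → after 1×micro: 0 ⇒ (c0=4, c1=37/8, c2=0)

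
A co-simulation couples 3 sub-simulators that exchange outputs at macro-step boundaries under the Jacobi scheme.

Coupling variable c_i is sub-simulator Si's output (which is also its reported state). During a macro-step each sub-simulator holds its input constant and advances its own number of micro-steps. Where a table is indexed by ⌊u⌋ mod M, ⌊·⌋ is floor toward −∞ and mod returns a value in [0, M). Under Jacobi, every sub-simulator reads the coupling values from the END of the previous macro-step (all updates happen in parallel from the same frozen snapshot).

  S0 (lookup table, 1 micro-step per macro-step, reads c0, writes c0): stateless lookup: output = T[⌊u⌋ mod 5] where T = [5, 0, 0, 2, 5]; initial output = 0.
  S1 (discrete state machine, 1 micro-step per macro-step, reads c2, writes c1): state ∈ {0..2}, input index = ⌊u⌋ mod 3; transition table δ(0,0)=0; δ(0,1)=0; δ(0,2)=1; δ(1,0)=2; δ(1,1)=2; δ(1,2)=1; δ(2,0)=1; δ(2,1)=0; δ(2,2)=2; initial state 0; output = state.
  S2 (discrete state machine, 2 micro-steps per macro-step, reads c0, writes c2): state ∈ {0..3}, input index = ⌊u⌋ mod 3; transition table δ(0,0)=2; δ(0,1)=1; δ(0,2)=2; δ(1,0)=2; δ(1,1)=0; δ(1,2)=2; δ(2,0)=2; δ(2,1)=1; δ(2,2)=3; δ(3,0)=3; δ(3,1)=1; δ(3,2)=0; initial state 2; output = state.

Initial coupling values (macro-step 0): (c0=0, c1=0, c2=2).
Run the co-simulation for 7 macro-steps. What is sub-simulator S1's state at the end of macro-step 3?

macro 1: S0 reads c0=0 → after 1×micro: 5; S1 reads c2=2 → after 1×micro: 1; S2 reads c0=0 → after 2×micro: 2 ⇒ (c0=5, c1=1, c2=2)
macro 2: S0 reads c0=5 → after 1×micro: 5; S1 reads c2=2 → after 1×micro: 1; S2 reads c0=5 → after 2×micro: 0 ⇒ (c0=5, c1=1, c2=0)
macro 3: S0 reads c0=5 → after 1×micro: 5; S1 reads c2=0 → after 1×micro: 2; S2 reads c0=5 → after 2×micro: 3 ⇒ (c0=5, c1=2, c2=3)
macro 4: S0 reads c0=5 → after 1×micro: 5; S1 reads c2=3 → after 1×micro: 1; S2 reads c0=5 → after 2×micro: 2 ⇒ (c0=5, c1=1, c2=2)
macro 5: S0 reads c0=5 → after 1×micro: 5; S1 reads c2=2 → after 1×micro: 1; S2 reads c0=5 → after 2×micro: 0 ⇒ (c0=5, c1=1, c2=0)
macro 6: S0 reads c0=5 → after 1×micro: 5; S1 reads c2=0 → after 1×micro: 2; S2 reads c0=5 → after 2×micro: 3 ⇒ (c0=5, c1=2, c2=3)
macro 7: S0 reads c0=5 → after 1×micro: 5; S1 reads c2=3 → after 1×micro: 1; S2 reads c0=5 → after 2×micro: 2 ⇒ (c0=5, c1=1, c2=2)

S1 state at macro-step 3 = 2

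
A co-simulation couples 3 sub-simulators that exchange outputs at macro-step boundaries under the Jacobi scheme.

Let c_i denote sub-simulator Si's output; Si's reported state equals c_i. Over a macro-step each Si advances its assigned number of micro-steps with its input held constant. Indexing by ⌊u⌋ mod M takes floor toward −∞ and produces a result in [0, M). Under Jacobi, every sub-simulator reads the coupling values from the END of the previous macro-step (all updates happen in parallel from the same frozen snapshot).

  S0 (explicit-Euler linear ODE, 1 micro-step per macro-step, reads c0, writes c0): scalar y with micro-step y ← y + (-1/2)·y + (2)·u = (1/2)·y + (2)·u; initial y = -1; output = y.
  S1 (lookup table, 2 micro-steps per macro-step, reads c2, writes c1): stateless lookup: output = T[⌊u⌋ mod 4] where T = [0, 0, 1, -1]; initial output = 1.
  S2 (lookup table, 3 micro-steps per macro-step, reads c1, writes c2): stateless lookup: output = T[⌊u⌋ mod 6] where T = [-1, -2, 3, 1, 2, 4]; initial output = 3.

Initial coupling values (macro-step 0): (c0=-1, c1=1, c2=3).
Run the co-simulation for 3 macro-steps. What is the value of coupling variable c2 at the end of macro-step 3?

c2 at macro-step 3 = -2

macro 1: S0 reads c0=-1 → after 1×micro: -5/2; S1 reads c2=3 → after 2×micro: -1; S2 reads c1=1 → after 3×micro: -2 ⇒ (c0=-5/2, c1=-1, c2=-2)
macro 2: S0 reads c0=-5/2 → after 1×micro: -25/4; S1 reads c2=-2 → after 2×micro: 1; S2 reads c1=-1 → after 3×micro: 4 ⇒ (c0=-25/4, c1=1, c2=4)
macro 3: S0 reads c0=-25/4 → after 1×micro: -125/8; S1 reads c2=4 → after 2×micro: 0; S2 reads c1=1 → after 3×micro: -2 ⇒ (c0=-125/8, c1=0, c2=-2)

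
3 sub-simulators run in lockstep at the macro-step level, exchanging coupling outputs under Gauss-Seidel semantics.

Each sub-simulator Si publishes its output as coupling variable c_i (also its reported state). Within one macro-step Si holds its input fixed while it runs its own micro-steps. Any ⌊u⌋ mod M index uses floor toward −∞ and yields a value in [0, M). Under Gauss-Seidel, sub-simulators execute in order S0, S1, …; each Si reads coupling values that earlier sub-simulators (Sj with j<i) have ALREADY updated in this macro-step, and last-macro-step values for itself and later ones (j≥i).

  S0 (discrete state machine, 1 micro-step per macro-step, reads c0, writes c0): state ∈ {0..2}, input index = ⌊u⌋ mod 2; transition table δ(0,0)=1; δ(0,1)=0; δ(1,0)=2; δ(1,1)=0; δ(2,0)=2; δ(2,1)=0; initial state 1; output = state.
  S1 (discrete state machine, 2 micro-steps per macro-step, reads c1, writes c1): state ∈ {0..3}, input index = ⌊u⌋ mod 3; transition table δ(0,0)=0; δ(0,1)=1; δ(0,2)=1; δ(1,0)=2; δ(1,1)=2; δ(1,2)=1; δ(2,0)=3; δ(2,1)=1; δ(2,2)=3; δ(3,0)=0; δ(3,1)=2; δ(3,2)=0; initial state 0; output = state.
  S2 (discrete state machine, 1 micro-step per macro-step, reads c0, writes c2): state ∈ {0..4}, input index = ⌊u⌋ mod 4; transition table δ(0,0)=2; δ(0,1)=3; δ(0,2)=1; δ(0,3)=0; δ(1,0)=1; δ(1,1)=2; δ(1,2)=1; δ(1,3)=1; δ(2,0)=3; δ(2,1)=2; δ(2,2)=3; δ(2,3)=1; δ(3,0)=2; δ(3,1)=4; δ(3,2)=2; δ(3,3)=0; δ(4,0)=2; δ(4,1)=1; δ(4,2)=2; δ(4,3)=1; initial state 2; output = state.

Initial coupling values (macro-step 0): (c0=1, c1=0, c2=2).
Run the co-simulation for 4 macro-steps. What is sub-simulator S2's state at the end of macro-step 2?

macro 1: S0 reads c0=1 → after 1×micro: 0; S1 reads c1=0 → after 2×micro: 0; S2 reads c0=0 → after 1×micro: 3 ⇒ (c0=0, c1=0, c2=3)
macro 2: S0 reads c0=0 → after 1×micro: 1; S1 reads c1=0 → after 2×micro: 0; S2 reads c0=1 → after 1×micro: 4 ⇒ (c0=1, c1=0, c2=4)
macro 3: S0 reads c0=1 → after 1×micro: 0; S1 reads c1=0 → after 2×micro: 0; S2 reads c0=0 → after 1×micro: 2 ⇒ (c0=0, c1=0, c2=2)
macro 4: S0 reads c0=0 → after 1×micro: 1; S1 reads c1=0 → after 2×micro: 0; S2 reads c0=1 → after 1×micro: 2 ⇒ (c0=1, c1=0, c2=2)

S2 state at macro-step 2 = 4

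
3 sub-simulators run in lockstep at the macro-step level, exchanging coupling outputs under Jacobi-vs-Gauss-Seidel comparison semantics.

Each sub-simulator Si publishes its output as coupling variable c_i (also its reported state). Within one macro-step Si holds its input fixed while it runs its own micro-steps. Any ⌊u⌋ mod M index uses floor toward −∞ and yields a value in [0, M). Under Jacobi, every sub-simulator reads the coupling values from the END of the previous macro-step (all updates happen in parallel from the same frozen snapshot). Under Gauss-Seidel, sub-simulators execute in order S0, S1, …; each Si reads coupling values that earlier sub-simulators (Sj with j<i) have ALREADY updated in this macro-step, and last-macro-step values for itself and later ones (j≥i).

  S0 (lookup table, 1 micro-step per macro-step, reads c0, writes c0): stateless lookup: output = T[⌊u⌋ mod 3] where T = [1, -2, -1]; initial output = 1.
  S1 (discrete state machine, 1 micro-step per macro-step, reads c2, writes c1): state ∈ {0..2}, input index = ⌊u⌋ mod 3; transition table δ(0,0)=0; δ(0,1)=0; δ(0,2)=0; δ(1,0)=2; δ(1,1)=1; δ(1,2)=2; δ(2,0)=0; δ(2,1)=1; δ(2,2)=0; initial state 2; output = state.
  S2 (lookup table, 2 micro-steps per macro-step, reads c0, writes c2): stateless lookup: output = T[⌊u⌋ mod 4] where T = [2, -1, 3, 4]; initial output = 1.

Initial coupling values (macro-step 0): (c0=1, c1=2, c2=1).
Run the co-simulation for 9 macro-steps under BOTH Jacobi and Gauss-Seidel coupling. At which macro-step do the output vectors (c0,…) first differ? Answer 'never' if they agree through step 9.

[Jacobi] macro 1: S0 reads c0=1 → after 1×micro: -2; S1 reads c2=1 → after 1×micro: 1; S2 reads c0=1 → after 2×micro: -1 ⇒ (c0=-2, c1=1, c2=-1)
[Jacobi] macro 2: S0 reads c0=-2 → after 1×micro: -2; S1 reads c2=-1 → after 1×micro: 2; S2 reads c0=-2 → after 2×micro: 3 ⇒ (c0=-2, c1=2, c2=3)
[Jacobi] macro 3: S0 reads c0=-2 → after 1×micro: -2; S1 reads c2=3 → after 1×micro: 0; S2 reads c0=-2 → after 2×micro: 3 ⇒ (c0=-2, c1=0, c2=3)
[Jacobi] macro 4: S0 reads c0=-2 → after 1×micro: -2; S1 reads c2=3 → after 1×micro: 0; S2 reads c0=-2 → after 2×micro: 3 ⇒ (c0=-2, c1=0, c2=3)
[Jacobi] macro 5: S0 reads c0=-2 → after 1×micro: -2; S1 reads c2=3 → after 1×micro: 0; S2 reads c0=-2 → after 2×micro: 3 ⇒ (c0=-2, c1=0, c2=3)
[Jacobi] macro 6: S0 reads c0=-2 → after 1×micro: -2; S1 reads c2=3 → after 1×micro: 0; S2 reads c0=-2 → after 2×micro: 3 ⇒ (c0=-2, c1=0, c2=3)
[Jacobi] macro 7: S0 reads c0=-2 → after 1×micro: -2; S1 reads c2=3 → after 1×micro: 0; S2 reads c0=-2 → after 2×micro: 3 ⇒ (c0=-2, c1=0, c2=3)
[Jacobi] macro 8: S0 reads c0=-2 → after 1×micro: -2; S1 reads c2=3 → after 1×micro: 0; S2 reads c0=-2 → after 2×micro: 3 ⇒ (c0=-2, c1=0, c2=3)
[Jacobi] macro 9: S0 reads c0=-2 → after 1×micro: -2; S1 reads c2=3 → after 1×micro: 0; S2 reads c0=-2 → after 2×micro: 3 ⇒ (c0=-2, c1=0, c2=3)
[Gauss-Seidel] macro 1: S0 reads c0=1 → after 1×micro: -2; S1 reads c2=1 → after 1×micro: 1; S2 reads c0=-2 → after 2×micro: 3 ⇒ (c0=-2, c1=1, c2=3)
[Gauss-Seidel] macro 2: S0 reads c0=-2 → after 1×micro: -2; S1 reads c2=3 → after 1×micro: 2; S2 reads c0=-2 → after 2×micro: 3 ⇒ (c0=-2, c1=2, c2=3)
[Gauss-Seidel] macro 3: S0 reads c0=-2 → after 1×micro: -2; S1 reads c2=3 → after 1×micro: 0; S2 reads c0=-2 → after 2×micro: 3 ⇒ (c0=-2, c1=0, c2=3)
[Gauss-Seidel] macro 4: S0 reads c0=-2 → after 1×micro: -2; S1 reads c2=3 → after 1×micro: 0; S2 reads c0=-2 → after 2×micro: 3 ⇒ (c0=-2, c1=0, c2=3)
[Gauss-Seidel] macro 5: S0 reads c0=-2 → after 1×micro: -2; S1 reads c2=3 → after 1×micro: 0; S2 reads c0=-2 → after 2×micro: 3 ⇒ (c0=-2, c1=0, c2=3)
[Gauss-Seidel] macro 6: S0 reads c0=-2 → after 1×micro: -2; S1 reads c2=3 → after 1×micro: 0; S2 reads c0=-2 → after 2×micro: 3 ⇒ (c0=-2, c1=0, c2=3)
[Gauss-Seidel] macro 7: S0 reads c0=-2 → after 1×micro: -2; S1 reads c2=3 → after 1×micro: 0; S2 reads c0=-2 → after 2×micro: 3 ⇒ (c0=-2, c1=0, c2=3)
[Gauss-Seidel] macro 8: S0 reads c0=-2 → after 1×micro: -2; S1 reads c2=3 → after 1×micro: 0; S2 reads c0=-2 → after 2×micro: 3 ⇒ (c0=-2, c1=0, c2=3)
[Gauss-Seidel] macro 9: S0 reads c0=-2 → after 1×micro: -2; S1 reads c2=3 → after 1×micro: 0; S2 reads c0=-2 → after 2×micro: 3 ⇒ (c0=-2, c1=0, c2=3)

first divergence at macro-step: 1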